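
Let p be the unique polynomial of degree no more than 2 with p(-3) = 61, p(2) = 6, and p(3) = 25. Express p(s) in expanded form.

Write p(s) = as^2 + bs + c. Substituting each data point gives a linear system:
  9a - 3b + c = 61
  4a + 2b + c = 6
  9a + 3b + c = 25
Solving the system yields a = 5, b = -6, c = -2.
So p(s) = 5s² - 6s - 2.
Check: p(2) = 6. ✓

p(s) = 5s^2 - 6s - 2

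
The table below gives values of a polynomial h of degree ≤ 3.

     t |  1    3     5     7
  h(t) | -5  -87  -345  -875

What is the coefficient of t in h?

Write h(t) = at^3 + bt^2 + ct + d. Substituting each data point gives a linear system:
  a + b + c + d = -5
  27a + 9b + 3c + d = -87
  125a + 25b + 5c + d = -345
  343a + 49b + 7c + d = -875
Solving the system yields a = -2, b = -4, c = 1, d = 0.
So h(t) = -2t^3 - 4t^2 + t.
The coefficient of t is 1.

1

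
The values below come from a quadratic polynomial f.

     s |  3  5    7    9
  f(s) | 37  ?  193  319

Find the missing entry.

99

On equispaced nodes a degree-2 polynomial has vanishing third forward difference, so
  - f(3) + 3·f(5) - 3·f(7) + f(9) = 0.
Substituting the known values and solving for f(5):
  3·f(5) = 297
  f(5) = 99.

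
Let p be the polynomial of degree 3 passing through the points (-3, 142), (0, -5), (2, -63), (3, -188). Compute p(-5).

700

Write p(n) = an^3 + bn^2 + cn + d. Substituting each data point gives a linear system:
  -27a + 9b - 3c + d = 142
  d = -5
  8a + 4b + 2c + d = -63
  27a + 9b + 3c + d = -188
Solving the system yields a = -6, b = -2, c = -1, d = -5.
So p(n) = -6n^3 - 2n^2 - n - 5.
Then p(-5) = 700.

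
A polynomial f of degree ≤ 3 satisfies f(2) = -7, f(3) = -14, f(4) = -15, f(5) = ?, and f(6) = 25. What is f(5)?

-4

On equispaced nodes a degree-3 polynomial has vanishing fourth forward difference, so
  f(2) - 4·f(3) + 6·f(4) - 4·f(5) + f(6) = 0.
Substituting the known values and solving for f(5):
  -4·f(5) = 16
  f(5) = -4.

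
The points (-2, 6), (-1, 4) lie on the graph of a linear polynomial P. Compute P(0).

Using the Lagrange interpolation formula with nodes -2, -1:
  L_0(t) = (t + 1) / -1
  L_1(t) = (t + 2) / 1
Then P(t) = 6·L_0(t) + 4·L_1(t).
Expanding and collecting terms gives P(t) = -2t + 2.
Evaluating at t = 0: P(0) = 2.

2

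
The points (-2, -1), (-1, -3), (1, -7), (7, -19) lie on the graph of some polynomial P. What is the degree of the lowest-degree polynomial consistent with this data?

1

Divided differences on the nodes -2, -1, 1, 7:
  order 0: -1  -3  -7  -19
  order 1: -2  -2  -2
  order 2: 0  0
  order 3: 0
The order-1 divided differences are all -2 (nonzero) and every higher order vanishes, so the data lies on a polynomial of degree exactly 1.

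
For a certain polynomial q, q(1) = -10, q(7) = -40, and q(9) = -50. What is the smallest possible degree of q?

Divided differences on the nodes 1, 7, 9:
  order 0: -10  -40  -50
  order 1: -5  -5
  order 2: 0
The order-1 divided differences are all -5 (nonzero) and every higher order vanishes, so the data lies on a polynomial of degree exactly 1.

1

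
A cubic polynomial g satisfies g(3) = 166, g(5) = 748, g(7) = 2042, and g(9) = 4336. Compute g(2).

Using the Lagrange interpolation formula with nodes 3, 5, 7, 9:
  L_0(t) = (t - 5)(t - 7)(t - 9) / -48
  L_1(t) = (t - 3)(t - 7)(t - 9) / 16
  L_2(t) = (t - 3)(t - 5)(t - 9) / -16
  L_3(t) = (t - 3)(t - 5)(t - 7) / 48
Then g(t) = 166·L_0(t) + 748·L_1(t) + 2042·L_2(t) + 4336·L_3(t).
Expanding and collecting terms gives g(t) = 6t³ - t² + 5t - 2.
Evaluating at t = 2: g(2) = 52.

52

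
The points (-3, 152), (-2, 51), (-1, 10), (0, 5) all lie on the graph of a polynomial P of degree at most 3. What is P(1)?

Write P(t) = at^3 + bt^2 + ct + d. Substituting each data point gives a linear system:
  -27a + 9b - 3c + d = 152
  -8a + 4b - 2c + d = 51
  -a + b - c + d = 10
  d = 5
Solving the system yields a = -4, b = 6, c = 5, d = 5.
So P(t) = -4t³ + 6t² + 5t + 5.
Then P(1) = 12.

12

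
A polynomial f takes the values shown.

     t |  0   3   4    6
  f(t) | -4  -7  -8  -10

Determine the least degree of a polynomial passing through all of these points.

Divided differences on the nodes 0, 3, 4, 6:
  order 0: -4  -7  -8  -10
  order 1: -1  -1  -1
  order 2: 0  0
  order 3: 0
The order-1 divided differences are all -1 (nonzero) and every higher order vanishes, so the data lies on a polynomial of degree exactly 1.

1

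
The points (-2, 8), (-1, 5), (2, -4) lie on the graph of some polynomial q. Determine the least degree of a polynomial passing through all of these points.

1

Divided differences on the nodes -2, -1, 2:
  order 0: 8  5  -4
  order 1: -3  -3
  order 2: 0
The order-1 divided differences are all -3 (nonzero) and every higher order vanishes, so the data lies on a polynomial of degree exactly 1.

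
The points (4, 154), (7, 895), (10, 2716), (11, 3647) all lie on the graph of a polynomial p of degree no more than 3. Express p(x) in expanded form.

Write p(x) = ax^3 + bx^2 + cx + d. Substituting each data point gives a linear system:
  64a + 16b + 4c + d = 154
  343a + 49b + 7c + d = 895
  1000a + 100b + 10c + d = 2716
  1331a + 121b + 11c + d = 3647
Solving the system yields a = 3, b = -3, c = 1, d = 6.
So p(x) = 3x^3 - 3x^2 + x + 6.
Check: p(10) = 2716. ✓

p(x) = 3x^3 - 3x^2 + x + 6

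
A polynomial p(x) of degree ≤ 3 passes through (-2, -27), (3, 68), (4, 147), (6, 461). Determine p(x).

Using the Lagrange interpolation formula with nodes -2, 3, 4, 6:
  L_0(x) = (x - 3)(x - 4)(x - 6) / -240
  L_1(x) = (x + 2)(x - 4)(x - 6) / 15
  L_2(x) = (x + 2)(x - 3)(x - 6) / -12
  L_3(x) = (x + 2)(x - 3)(x - 4) / 48
Then p(x) = -27·L_0(x) + 68·L_1(x) + 147·L_2(x) + 461·L_3(x).
Expanding and collecting terms gives p(x) = 2x^3 + 5x - 1.
Check: p(4) = 147. ✓

p(x) = 2x^3 + 5x - 1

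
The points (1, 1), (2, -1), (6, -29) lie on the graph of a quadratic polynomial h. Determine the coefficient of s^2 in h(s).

-1

Write h(s) = as^2 + bs + c. Substituting each data point gives a linear system:
  a + b + c = 1
  4a + 2b + c = -1
  36a + 6b + c = -29
Solving the system yields a = -1, b = 1, c = 1.
So h(s) = -s^2 + s + 1.
The leading coefficient is -1.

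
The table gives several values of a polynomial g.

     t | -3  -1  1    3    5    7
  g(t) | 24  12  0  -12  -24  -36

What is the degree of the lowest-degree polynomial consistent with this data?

1

Forward differences of the values at t = -3, -1, 1, 3, 5, 7:
  g  : 24  12  0  -12  -24  -36
  Δ  : -12  -12  -12  -12  -12
  Δ^2: 0  0  0  0
  Δ^3: 0  0  0
  Δ^4: 0  0
  Δ^5: 0
The first differences are constant (-12) and nonzero, while all higher differences vanish, so the minimal degree is 1.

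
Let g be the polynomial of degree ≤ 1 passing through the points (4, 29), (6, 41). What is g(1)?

Write g(t) = at + b. Substituting each data point gives a linear system:
  4a + b = 29
  6a + b = 41
Solving the system yields a = 6, b = 5.
So g(t) = 6t + 5.
Then g(1) = 11.

11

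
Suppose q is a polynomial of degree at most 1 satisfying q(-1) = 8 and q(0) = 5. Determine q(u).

Using the Lagrange interpolation formula with nodes -1, 0:
  L_0(u) = u / -1
  L_1(u) = (u + 1) / 1
Then q(u) = 8·L_0(u) + 5·L_1(u).
Expanding and collecting terms gives q(u) = -3u + 5.
Check: q(-1) = 8. ✓

q(u) = -3u + 5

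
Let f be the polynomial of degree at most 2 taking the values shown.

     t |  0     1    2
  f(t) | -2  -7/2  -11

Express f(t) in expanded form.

Write f(t) = at^2 + bt + c. Substituting each data point gives a linear system:
  c = -2
  a + b + c = -7/2
  4a + 2b + c = -11
Solving the system yields a = -3, b = 3/2, c = -2.
So f(t) = -3t^2 + (3/2)t - 2.
Check: f(2) = -11. ✓

f(t) = -3t^2 + (3/2)t - 2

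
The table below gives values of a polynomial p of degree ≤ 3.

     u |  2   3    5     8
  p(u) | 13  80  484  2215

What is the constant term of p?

Write p(u) = au^3 + bu^2 + cu + d. Substituting each data point gives a linear system:
  8a + 4b + 2c + d = 13
  27a + 9b + 3c + d = 80
  125a + 25b + 5c + d = 484
  512a + 64b + 8c + d = 2215
Solving the system yields a = 5, b = -5, c = -3, d = -1.
So p(u) = 5u³ - 5u² - 3u - 1.
The constant term is -1.

-1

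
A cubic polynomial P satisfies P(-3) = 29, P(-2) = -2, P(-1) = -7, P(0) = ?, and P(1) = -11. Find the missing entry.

The 4 known points determine the degree-3 polynomial uniquely.
Write P(x) = ax^3 + bx^2 + cx + d. Substituting each data point gives a linear system:
  -27a + 9b - 3c + d = 29
  -8a + 4b - 2c + d = -2
  -a + b - c + d = -7
  a + b + c + d = -11
Solving the system yields a = -3, b = -5, c = 1, d = -4.
So P(x) = -3x^3 - 5x^2 + x - 4.
Then P(0) = -4.

-4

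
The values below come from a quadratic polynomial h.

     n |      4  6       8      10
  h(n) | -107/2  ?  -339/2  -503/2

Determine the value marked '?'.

On equispaced nodes a degree-2 polynomial has vanishing third forward difference, so
  - h(4) + 3·h(6) - 3·h(8) + h(10) = 0.
Substituting the known values and solving for h(6):
  3·h(6) = -621/2
  h(6) = -207/2.

-207/2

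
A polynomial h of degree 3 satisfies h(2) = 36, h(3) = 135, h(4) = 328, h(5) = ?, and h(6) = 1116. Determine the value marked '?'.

The 4 known points determine the degree-3 polynomial uniquely.
Write h(u) = au^3 + bu^2 + cu + d. Substituting each data point gives a linear system:
  8a + 4b + 2c + d = 36
  27a + 9b + 3c + d = 135
  64a + 16b + 4c + d = 328
  216a + 36b + 6c + d = 1116
Solving the system yields a = 5, b = 2, c = -6, d = 0.
So h(u) = 5u^3 + 2u^2 - 6u.
Then h(5) = 645.

645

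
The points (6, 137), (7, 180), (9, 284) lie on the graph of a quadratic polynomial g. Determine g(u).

Write g(u) = au^2 + bu + c. Substituting each data point gives a linear system:
  36a + 6b + c = 137
  49a + 7b + c = 180
  81a + 9b + c = 284
Solving the system yields a = 3, b = 4, c = 5.
So g(u) = 3u² + 4u + 5.
Check: g(7) = 180. ✓

g(u) = 3u^2 + 4u + 5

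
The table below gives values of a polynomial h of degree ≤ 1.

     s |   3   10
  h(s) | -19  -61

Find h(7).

-43

Using the Lagrange interpolation formula with nodes 3, 10:
  L_0(s) = (s - 10) / -7
  L_1(s) = (s - 3) / 7
Then h(s) = -19·L_0(s) - 61·L_1(s).
Expanding and collecting terms gives h(s) = -6s - 1.
Evaluating at s = 7: h(7) = -43.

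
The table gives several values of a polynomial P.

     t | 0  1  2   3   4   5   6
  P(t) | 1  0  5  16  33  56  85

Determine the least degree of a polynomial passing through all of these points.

Forward differences of the values at t = 0, 1, 2, 3, 4, 5, 6:
  P  : 1  0  5  16  33  56  85
  Δ  : -1  5  11  17  23  29
  Δ^2: 6  6  6  6  6
  Δ^3: 0  0  0  0
  Δ^4: 0  0  0
  Δ^5: 0  0
  Δ^6: 0
The second differences are constant (6) and nonzero, while all higher differences vanish, so the minimal degree is 2.

2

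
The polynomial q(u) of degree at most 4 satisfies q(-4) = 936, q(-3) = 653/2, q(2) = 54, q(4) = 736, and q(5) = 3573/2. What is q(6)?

3706

Write q(u) = au^4 + bu^3 + cu^2 + du + e. Substituting each data point gives a linear system:
  256a - 64b + 16c - 4d + e = 936
  81a - 27b + 9c - 3d + e = 653/2
  16a + 8b + 4c + 2d + e = 54
  256a + 64b + 16c + 4d + e = 736
  625a + 125b + 25c + 5d + e = 3573/2
Solving the system yields a = 3, b = -3/2, c = 4, d = -1, e = 4.
So q(u) = 3u^4 - (3/2)u^3 + 4u^2 - u + 4.
Then q(6) = 3706.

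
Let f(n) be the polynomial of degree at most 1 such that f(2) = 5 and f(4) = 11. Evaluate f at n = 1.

Using the Lagrange interpolation formula with nodes 2, 4:
  L_0(n) = (n - 4) / -2
  L_1(n) = (n - 2) / 2
Then f(n) = 5·L_0(n) + 11·L_1(n).
Expanding and collecting terms gives f(n) = 3n - 1.
Evaluating at n = 1: f(1) = 2.

2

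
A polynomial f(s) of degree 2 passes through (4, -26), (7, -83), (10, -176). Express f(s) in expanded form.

Using the Lagrange interpolation formula with nodes 4, 7, 10:
  L_0(s) = (s - 7)(s - 10) / 18
  L_1(s) = (s - 4)(s - 10) / -9
  L_2(s) = (s - 4)(s - 7) / 18
Then f(s) = -26·L_0(s) - 83·L_1(s) - 176·L_2(s).
Expanding and collecting terms gives f(s) = -2s² + 3s - 6.
Check: f(4) = -26. ✓

f(s) = -2s^2 + 3s - 6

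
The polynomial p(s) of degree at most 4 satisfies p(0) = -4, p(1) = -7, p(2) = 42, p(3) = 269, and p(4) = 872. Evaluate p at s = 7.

7997

Write p(s) = as^4 + bs^3 + cs^2 + ds + e. Substituting each data point gives a linear system:
  e = -4
  a + b + c + d + e = -7
  16a + 8b + 4c + 2d + e = 42
  81a + 27b + 9c + 3d + e = 269
  256a + 64b + 16c + 4d + e = 872
Solving the system yields a = 3, b = 3, c = -4, d = -5, e = -4.
So p(s) = 3s⁴ + 3s³ - 4s² - 5s - 4.
Then p(7) = 7997.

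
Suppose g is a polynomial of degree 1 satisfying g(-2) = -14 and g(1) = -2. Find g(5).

Using the Lagrange interpolation formula with nodes -2, 1:
  L_0(x) = (x - 1) / -3
  L_1(x) = (x + 2) / 3
Then g(x) = -14·L_0(x) - 2·L_1(x).
Expanding and collecting terms gives g(x) = 4x - 6.
Evaluating at x = 5: g(5) = 14.

14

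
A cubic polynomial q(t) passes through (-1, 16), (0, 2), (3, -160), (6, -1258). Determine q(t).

q(t) = -6t^3 + 2t^2 - 6t + 2

Write q(t) = at^3 + bt^2 + ct + d. Substituting each data point gives a linear system:
  -a + b - c + d = 16
  d = 2
  27a + 9b + 3c + d = -160
  216a + 36b + 6c + d = -1258
Solving the system yields a = -6, b = 2, c = -6, d = 2.
So q(t) = -6t³ + 2t² - 6t + 2.
Check: q(-1) = 16. ✓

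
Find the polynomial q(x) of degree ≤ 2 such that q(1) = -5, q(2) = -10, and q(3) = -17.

Using the Lagrange interpolation formula with nodes 1, 2, 3:
  L_0(x) = (x - 2)(x - 3) / 2
  L_1(x) = (x - 1)(x - 3) / -1
  L_2(x) = (x - 1)(x - 2) / 2
Then q(x) = -5·L_0(x) - 10·L_1(x) - 17·L_2(x).
Expanding and collecting terms gives q(x) = -x² - 2x - 2.
Check: q(1) = -5. ✓

q(x) = -x^2 - 2x - 2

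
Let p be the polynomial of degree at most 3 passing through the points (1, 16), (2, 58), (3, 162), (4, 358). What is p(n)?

p(n) = 5n^3 + n^2 + 4n + 6

Write p(n) = an^3 + bn^2 + cn + d. Substituting each data point gives a linear system:
  a + b + c + d = 16
  8a + 4b + 2c + d = 58
  27a + 9b + 3c + d = 162
  64a + 16b + 4c + d = 358
Solving the system yields a = 5, b = 1, c = 4, d = 6.
So p(n) = 5n^3 + n^2 + 4n + 6.
Check: p(3) = 162. ✓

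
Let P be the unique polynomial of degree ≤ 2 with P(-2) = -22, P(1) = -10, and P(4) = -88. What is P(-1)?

-8

Write P(u) = au^2 + bu + c. Substituting each data point gives a linear system:
  4a - 2b + c = -22
  a + b + c = -10
  16a + 4b + c = -88
Solving the system yields a = -5, b = -1, c = -4.
So P(u) = -5u^2 - u - 4.
Then P(-1) = -8.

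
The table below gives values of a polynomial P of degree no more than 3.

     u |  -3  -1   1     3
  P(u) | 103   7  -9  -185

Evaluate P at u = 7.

Using the Lagrange interpolation formula with nodes -3, -1, 1, 3:
  L_0(u) = (u + 1)(u - 1)(u - 3) / -48
  L_1(u) = (u + 3)(u - 1)(u - 3) / 16
  L_2(u) = (u + 3)(u + 1)(u - 3) / -16
  L_3(u) = (u + 3)(u + 1)(u - 1) / 48
Then P(u) = 103·L_0(u) + 7·L_1(u) - 9·L_2(u) - 185·L_3(u).
Expanding and collecting terms gives P(u) = -5u³ - 5u² - 3u + 4.
Evaluating at u = 7: P(7) = -1977.

-1977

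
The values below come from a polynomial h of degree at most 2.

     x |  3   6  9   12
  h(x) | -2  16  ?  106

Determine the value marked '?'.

52

The 3 known points determine the degree-2 polynomial uniquely.
Write h(x) = ax^2 + bx + c. Substituting each data point gives a linear system:
  9a + 3b + c = -2
  36a + 6b + c = 16
  144a + 12b + c = 106
Solving the system yields a = 1, b = -3, c = -2.
So h(x) = x^2 - 3x - 2.
Then h(9) = 52.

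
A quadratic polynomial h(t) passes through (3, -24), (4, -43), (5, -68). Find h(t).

Write h(t) = at^2 + bt + c. Substituting each data point gives a linear system:
  9a + 3b + c = -24
  16a + 4b + c = -43
  25a + 5b + c = -68
Solving the system yields a = -3, b = 2, c = -3.
So h(t) = -3t^2 + 2t - 3.
Check: h(4) = -43. ✓

h(t) = -3t^2 + 2t - 3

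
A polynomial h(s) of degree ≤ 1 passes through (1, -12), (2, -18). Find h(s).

h(s) = -6s - 6

Write h(s) = as + b. Substituting each data point gives a linear system:
  a + b = -12
  2a + b = -18
Solving the system yields a = -6, b = -6.
So h(s) = -6s - 6.
Check: h(1) = -12. ✓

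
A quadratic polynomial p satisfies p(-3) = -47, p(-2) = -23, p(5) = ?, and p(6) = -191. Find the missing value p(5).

The 3 known points determine the degree-2 polynomial uniquely.
Write p(x) = ax^2 + bx + c. Substituting each data point gives a linear system:
  9a - 3b + c = -47
  4a - 2b + c = -23
  36a + 6b + c = -191
Solving the system yields a = -5, b = -1, c = -5.
So p(x) = -5x^2 - x - 5.
Then p(5) = -135.

-135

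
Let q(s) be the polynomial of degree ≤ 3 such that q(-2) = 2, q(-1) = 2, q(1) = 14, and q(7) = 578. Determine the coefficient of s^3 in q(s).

1

Write q(s) = as^3 + bs^2 + cs + d. Substituting each data point gives a linear system:
  -8a + 4b - 2c + d = 2
  -a + b - c + d = 2
  a + b + c + d = 14
  343a + 49b + 7c + d = 578
Solving the system yields a = 1, b = 4, c = 5, d = 4.
So q(s) = s^3 + 4s^2 + 5s + 4.
The leading coefficient is 1.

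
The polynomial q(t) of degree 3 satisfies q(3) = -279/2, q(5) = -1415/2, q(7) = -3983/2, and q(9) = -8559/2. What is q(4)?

-352

Using the Lagrange interpolation formula with nodes 3, 5, 7, 9:
  L_0(t) = (t - 5)(t - 7)(t - 9) / -48
  L_1(t) = (t - 3)(t - 7)(t - 9) / 16
  L_2(t) = (t - 3)(t - 5)(t - 9) / -16
  L_3(t) = (t - 3)(t - 5)(t - 7) / 48
Then q(t) = -279/2·L_0(t) - 1415/2·L_1(t) - 3983/2·L_2(t) - 8559/2·L_3(t).
Expanding and collecting terms gives q(t) = -6t^3 + (1/2)t^2 + 6t.
Evaluating at t = 4: q(4) = -352.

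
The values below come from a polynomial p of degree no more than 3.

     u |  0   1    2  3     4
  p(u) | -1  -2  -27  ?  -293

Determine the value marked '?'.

The 4 known points determine the degree-3 polynomial uniquely.
Write p(u) = au^3 + bu^2 + cu + d. Substituting each data point gives a linear system:
  d = -1
  a + b + c + d = -2
  8a + 4b + 2c + d = -27
  64a + 16b + 4c + d = -293
Solving the system yields a = -6, b = 6, c = -1, d = -1.
So p(u) = -6u³ + 6u² - u - 1.
Then p(3) = -112.

-112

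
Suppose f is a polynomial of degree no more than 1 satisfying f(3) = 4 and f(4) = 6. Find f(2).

Write f(t) = at + b. Substituting each data point gives a linear system:
  3a + b = 4
  4a + b = 6
Solving the system yields a = 2, b = -2.
So f(t) = 2t - 2.
Then f(2) = 2.

2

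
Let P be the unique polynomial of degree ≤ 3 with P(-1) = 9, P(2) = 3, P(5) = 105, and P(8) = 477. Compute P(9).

689

Write P(n) = an^3 + bn^2 + cn + d. Substituting each data point gives a linear system:
  -a + b - c + d = 9
  8a + 4b + 2c + d = 3
  125a + 25b + 5c + d = 105
  512a + 64b + 8c + d = 477
Solving the system yields a = 1, b = 0, c = -5, d = 5.
So P(n) = n^3 - 5n + 5.
Then P(9) = 689.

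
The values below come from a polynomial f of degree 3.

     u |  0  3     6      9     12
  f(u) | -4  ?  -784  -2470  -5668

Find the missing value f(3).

-124

On equispaced nodes a degree-3 polynomial has vanishing fourth forward difference, so
  f(0) - 4·f(3) + 6·f(6) - 4·f(9) + f(12) = 0.
Substituting the known values and solving for f(3):
  -4·f(3) = 496
  f(3) = -124.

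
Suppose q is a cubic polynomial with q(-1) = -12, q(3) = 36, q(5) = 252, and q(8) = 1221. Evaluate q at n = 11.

Write q(n) = an^3 + bn^2 + cn + d. Substituting each data point gives a linear system:
  -a + b - c + d = -12
  27a + 9b + 3c + d = 36
  125a + 25b + 5c + d = 252
  512a + 64b + 8c + d = 1221
Solving the system yields a = 3, b = -5, c = 1, d = -3.
So q(n) = 3n^3 - 5n^2 + n - 3.
Then q(11) = 3396.

3396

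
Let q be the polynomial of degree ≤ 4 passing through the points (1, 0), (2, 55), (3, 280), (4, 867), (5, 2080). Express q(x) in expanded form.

q(x) = 3x^4 + 2x^3 - 2x^2 + 2x - 5

Write q(x) = ax^4 + bx^3 + cx^2 + dx + e. Substituting each data point gives a linear system:
  a + b + c + d + e = 0
  16a + 8b + 4c + 2d + e = 55
  81a + 27b + 9c + 3d + e = 280
  256a + 64b + 16c + 4d + e = 867
  625a + 125b + 25c + 5d + e = 2080
Solving the system yields a = 3, b = 2, c = -2, d = 2, e = -5.
So q(x) = 3x^4 + 2x^3 - 2x^2 + 2x - 5.
Check: q(1) = 0. ✓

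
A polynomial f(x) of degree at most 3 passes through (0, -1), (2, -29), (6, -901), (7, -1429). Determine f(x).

Write f(x) = ax^3 + bx^2 + cx + d. Substituting each data point gives a linear system:
  d = -1
  8a + 4b + 2c + d = -29
  216a + 36b + 6c + d = -901
  343a + 49b + 7c + d = -1429
Solving the system yields a = -4, b = -2, c = 6, d = -1.
So f(x) = -4x³ - 2x² + 6x - 1.
Check: f(6) = -901. ✓

f(x) = -4x^3 - 2x^2 + 6x - 1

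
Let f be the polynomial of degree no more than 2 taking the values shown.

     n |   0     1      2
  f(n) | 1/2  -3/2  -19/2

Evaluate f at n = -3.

-59/2

Forward differences of the values at n = 0, 1, 2:
  f  : 1/2  -3/2  -19/2
  Δ  : -2  -8
  Δ^2: -6
The second differences are constant, confirming degree 2.
Interpolating (Newton forward form) and evaluating at n = -3 gives f(-3) = -59/2.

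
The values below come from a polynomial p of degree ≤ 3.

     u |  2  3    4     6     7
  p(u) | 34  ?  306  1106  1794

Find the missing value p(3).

The 4 known points determine the degree-3 polynomial uniquely.
Write p(u) = au^3 + bu^2 + cu + d. Substituting each data point gives a linear system:
  8a + 4b + 2c + d = 34
  64a + 16b + 4c + d = 306
  216a + 36b + 6c + d = 1106
  343a + 49b + 7c + d = 1794
Solving the system yields a = 6, b = -6, c = 4, d = 2.
So p(u) = 6u^3 - 6u^2 + 4u + 2.
Then p(3) = 122.

122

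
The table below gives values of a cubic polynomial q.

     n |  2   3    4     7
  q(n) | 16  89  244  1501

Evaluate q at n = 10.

Using the Lagrange interpolation formula with nodes 2, 3, 4, 7:
  L_0(n) = (n - 3)(n - 4)(n - 7) / -10
  L_1(n) = (n - 2)(n - 4)(n - 7) / 4
  L_2(n) = (n - 2)(n - 3)(n - 7) / -6
  L_3(n) = (n - 2)(n - 3)(n - 4) / 60
Then q(n) = 16·L_0(n) + 89·L_1(n) + 244·L_2(n) + 1501·L_3(n).
Expanding and collecting terms gives q(n) = 5n^3 - 4n^2 - 2n - 4.
Evaluating at n = 10: q(10) = 4576.

4576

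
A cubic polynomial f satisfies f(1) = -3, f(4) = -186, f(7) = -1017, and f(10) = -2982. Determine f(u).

f(u) = -3u^3 + 2u - 2

Write f(u) = au^3 + bu^2 + cu + d. Substituting each data point gives a linear system:
  a + b + c + d = -3
  64a + 16b + 4c + d = -186
  343a + 49b + 7c + d = -1017
  1000a + 100b + 10c + d = -2982
Solving the system yields a = -3, b = 0, c = 2, d = -2.
So f(u) = -3u^3 + 2u - 2.
Check: f(1) = -3. ✓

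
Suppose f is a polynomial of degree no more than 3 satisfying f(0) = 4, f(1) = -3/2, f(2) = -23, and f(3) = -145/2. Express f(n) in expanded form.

f(n) = -2n^3 - 2n^2 - (3/2)n + 4

Write f(n) = an^3 + bn^2 + cn + d. Substituting each data point gives a linear system:
  d = 4
  a + b + c + d = -3/2
  8a + 4b + 2c + d = -23
  27a + 9b + 3c + d = -145/2
Solving the system yields a = -2, b = -2, c = -3/2, d = 4.
So f(n) = -2n^3 - 2n^2 - (3/2)n + 4.
Check: f(2) = -23. ✓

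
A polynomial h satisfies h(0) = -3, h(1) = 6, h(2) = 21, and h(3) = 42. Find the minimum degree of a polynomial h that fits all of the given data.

2

Forward differences of the values at u = 0, 1, 2, 3:
  h  : -3  6  21  42
  Δ  : 9  15  21
  Δ^2: 6  6
  Δ^3: 0
The second differences are constant (6) and nonzero, while all higher differences vanish, so the minimal degree is 2.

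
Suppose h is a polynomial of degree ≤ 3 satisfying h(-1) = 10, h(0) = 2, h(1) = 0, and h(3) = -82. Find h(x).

h(x) = -4x^3 + 3x^2 - x + 2

Write h(x) = ax^3 + bx^2 + cx + d. Substituting each data point gives a linear system:
  -a + b - c + d = 10
  d = 2
  a + b + c + d = 0
  27a + 9b + 3c + d = -82
Solving the system yields a = -4, b = 3, c = -1, d = 2.
So h(x) = -4x^3 + 3x^2 - x + 2.
Check: h(-1) = 10. ✓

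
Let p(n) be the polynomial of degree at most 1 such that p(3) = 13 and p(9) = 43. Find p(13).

Write p(n) = an + b. Substituting each data point gives a linear system:
  3a + b = 13
  9a + b = 43
Solving the system yields a = 5, b = -2.
So p(n) = 5n - 2.
Then p(13) = 63.

63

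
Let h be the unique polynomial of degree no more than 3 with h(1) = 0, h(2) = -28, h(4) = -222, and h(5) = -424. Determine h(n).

Using the Lagrange interpolation formula with nodes 1, 2, 4, 5:
  L_0(n) = (n - 2)(n - 4)(n - 5) / -12
  L_1(n) = (n - 1)(n - 4)(n - 5) / 6
  L_2(n) = (n - 1)(n - 2)(n - 5) / -6
  L_3(n) = (n - 1)(n - 2)(n - 4) / 12
Then h(n) = 0·L_0(n) - 28·L_1(n) - 222·L_2(n) - 424·L_3(n).
Expanding and collecting terms gives h(n) = -3n³ - 2n² - n + 6.
Check: h(4) = -222. ✓

h(n) = -3n^3 - 2n^2 - n + 6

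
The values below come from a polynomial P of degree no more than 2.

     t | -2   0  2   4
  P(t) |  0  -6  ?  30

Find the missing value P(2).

4

On equispaced nodes a degree-2 polynomial has vanishing third forward difference, so
  - P(-2) + 3·P(0) - 3·P(2) + P(4) = 0.
Substituting the known values and solving for P(2):
  -3·P(2) = -12
  P(2) = 4.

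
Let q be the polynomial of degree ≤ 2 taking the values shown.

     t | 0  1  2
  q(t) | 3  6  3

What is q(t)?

Write q(t) = at^2 + bt + c. Substituting each data point gives a linear system:
  c = 3
  a + b + c = 6
  4a + 2b + c = 3
Solving the system yields a = -3, b = 6, c = 3.
So q(t) = -3t^2 + 6t + 3.
Check: q(1) = 6. ✓

q(t) = -3t^2 + 6t + 3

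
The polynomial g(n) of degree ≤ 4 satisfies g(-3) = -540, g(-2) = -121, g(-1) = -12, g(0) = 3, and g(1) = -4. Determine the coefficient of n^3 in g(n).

0

Write g(n) = an^4 + bn^3 + cn^2 + dn + e. Substituting each data point gives a linear system:
  81a - 27b + 9c - 3d + e = -540
  16a - 8b + 4c - 2d + e = -121
  a - b + c - d + e = -12
  e = 3
  a + b + c + d + e = -4
Solving the system yields a = -6, b = 0, c = -5, d = 4, e = 3.
So g(n) = -6n^4 - 5n^2 + 4n + 3.
The coefficient of n^3 is 0.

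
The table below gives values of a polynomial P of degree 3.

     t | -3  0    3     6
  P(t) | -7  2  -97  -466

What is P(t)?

Write P(t) = at^3 + bt^2 + ct + d. Substituting each data point gives a linear system:
  -27a + 9b - 3c + d = -7
  d = 2
  27a + 9b + 3c + d = -97
  216a + 36b + 6c + d = -466
Solving the system yields a = -1, b = -6, c = -6, d = 2.
So P(t) = -t³ - 6t² - 6t + 2.
Check: P(6) = -466. ✓

P(t) = -t^3 - 6t^2 - 6t + 2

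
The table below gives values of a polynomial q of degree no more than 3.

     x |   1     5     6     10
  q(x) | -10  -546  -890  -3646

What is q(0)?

4

Using the Lagrange interpolation formula with nodes 1, 5, 6, 10:
  L_0(x) = (x - 5)(x - 6)(x - 10) / -180
  L_1(x) = (x - 1)(x - 6)(x - 10) / 20
  L_2(x) = (x - 1)(x - 5)(x - 10) / -20
  L_3(x) = (x - 1)(x - 5)(x - 6) / 180
Then q(x) = -10·L_0(x) - 546·L_1(x) - 890·L_2(x) - 3646·L_3(x).
Expanding and collecting terms gives q(x) = -3x^3 - 6x^2 - 5x + 4.
Evaluating at x = 0: q(0) = 4.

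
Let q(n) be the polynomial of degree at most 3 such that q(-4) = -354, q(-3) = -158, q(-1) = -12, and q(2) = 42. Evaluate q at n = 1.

6

Write q(n) = an^3 + bn^2 + cn + d. Substituting each data point gives a linear system:
  -64a + 16b - 4c + d = -354
  -27a + 9b - 3c + d = -158
  -a + b - c + d = -12
  8a + 4b + 2c + d = 42
Solving the system yields a = 5, b = -1, c = 4, d = -2.
So q(n) = 5n^3 - n^2 + 4n - 2.
Then q(1) = 6.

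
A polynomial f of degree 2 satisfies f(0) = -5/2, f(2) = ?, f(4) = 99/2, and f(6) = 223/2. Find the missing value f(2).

The 3 known points determine the degree-2 polynomial uniquely.
Write f(x) = ax^2 + bx + c. Substituting each data point gives a linear system:
  c = -5/2
  16a + 4b + c = 99/2
  36a + 6b + c = 223/2
Solving the system yields a = 3, b = 1, c = -5/2.
So f(x) = 3x² + x - 5/2.
Then f(2) = 23/2.

23/2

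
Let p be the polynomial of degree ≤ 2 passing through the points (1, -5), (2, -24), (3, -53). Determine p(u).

p(u) = -5u^2 - 4u + 4

Write p(u) = au^2 + bu + c. Substituting each data point gives a linear system:
  a + b + c = -5
  4a + 2b + c = -24
  9a + 3b + c = -53
Solving the system yields a = -5, b = -4, c = 4.
So p(u) = -5u² - 4u + 4.
Check: p(2) = -24. ✓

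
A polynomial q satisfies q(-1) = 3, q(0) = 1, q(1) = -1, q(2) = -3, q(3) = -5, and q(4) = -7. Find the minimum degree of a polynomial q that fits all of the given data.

Forward differences of the values at n = -1, 0, 1, 2, 3, 4:
  q  : 3  1  -1  -3  -5  -7
  Δ  : -2  -2  -2  -2  -2
  Δ^2: 0  0  0  0
  Δ^3: 0  0  0
  Δ^4: 0  0
  Δ^5: 0
The first differences are constant (-2) and nonzero, while all higher differences vanish, so the minimal degree is 1.

1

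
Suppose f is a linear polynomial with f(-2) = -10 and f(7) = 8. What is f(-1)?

Using the Lagrange interpolation formula with nodes -2, 7:
  L_0(u) = (u - 7) / -9
  L_1(u) = (u + 2) / 9
Then f(u) = -10·L_0(u) + 8·L_1(u).
Expanding and collecting terms gives f(u) = 2u - 6.
Evaluating at u = -1: f(-1) = -8.

-8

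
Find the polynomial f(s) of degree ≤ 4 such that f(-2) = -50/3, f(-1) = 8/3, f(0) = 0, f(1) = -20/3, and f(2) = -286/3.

f(s) = -4s^4 - 5s^3 + 2s^2 + (1/3)s

Write f(s) = as^4 + bs^3 + cs^2 + ds + e. Substituting each data point gives a linear system:
  16a - 8b + 4c - 2d + e = -50/3
  a - b + c - d + e = 8/3
  e = 0
  a + b + c + d + e = -20/3
  16a + 8b + 4c + 2d + e = -286/3
Solving the system yields a = -4, b = -5, c = 2, d = 1/3, e = 0.
So f(s) = -4s⁴ - 5s³ + 2s² + (1/3)s.
Check: f(0) = 0. ✓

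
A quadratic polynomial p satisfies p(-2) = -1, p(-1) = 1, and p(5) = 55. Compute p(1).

11

Write p(u) = au^2 + bu + c. Substituting each data point gives a linear system:
  4a - 2b + c = -1
  a - b + c = 1
  25a + 5b + c = 55
Solving the system yields a = 1, b = 5, c = 5.
So p(u) = u^2 + 5u + 5.
Then p(1) = 11.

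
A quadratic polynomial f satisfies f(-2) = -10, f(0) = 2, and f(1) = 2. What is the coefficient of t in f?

2

Write f(t) = at^2 + bt + c. Substituting each data point gives a linear system:
  4a - 2b + c = -10
  c = 2
  a + b + c = 2
Solving the system yields a = -2, b = 2, c = 2.
So f(t) = -2t^2 + 2t + 2.
The coefficient of t is 2.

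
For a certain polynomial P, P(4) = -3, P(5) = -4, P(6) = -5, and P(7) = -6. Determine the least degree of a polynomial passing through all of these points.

1

Forward differences of the values at s = 4, 5, 6, 7:
  P  : -3  -4  -5  -6
  Δ  : -1  -1  -1
  Δ^2: 0  0
  Δ^3: 0
The first differences are constant (-1) and nonzero, while all higher differences vanish, so the minimal degree is 1.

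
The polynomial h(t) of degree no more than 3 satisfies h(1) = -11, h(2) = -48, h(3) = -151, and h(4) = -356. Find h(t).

Write h(t) = at^3 + bt^2 + ct + d. Substituting each data point gives a linear system:
  a + b + c + d = -11
  8a + 4b + 2c + d = -48
  27a + 9b + 3c + d = -151
  64a + 16b + 4c + d = -356
Solving the system yields a = -6, b = 3, c = -4, d = -4.
So h(t) = -6t³ + 3t² - 4t - 4.
Check: h(2) = -48. ✓

h(t) = -6t^3 + 3t^2 - 4t - 4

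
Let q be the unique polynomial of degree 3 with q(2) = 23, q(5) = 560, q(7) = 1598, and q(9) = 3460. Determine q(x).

q(x) = 5x^3 - 2x^2 - 2x - 5

Write q(x) = ax^3 + bx^2 + cx + d. Substituting each data point gives a linear system:
  8a + 4b + 2c + d = 23
  125a + 25b + 5c + d = 560
  343a + 49b + 7c + d = 1598
  729a + 81b + 9c + d = 3460
Solving the system yields a = 5, b = -2, c = -2, d = -5.
So q(x) = 5x^3 - 2x^2 - 2x - 5.
Check: q(7) = 1598. ✓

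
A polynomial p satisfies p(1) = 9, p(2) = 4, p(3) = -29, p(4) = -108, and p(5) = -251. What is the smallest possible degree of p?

Forward differences of the values at x = 1, 2, 3, 4, 5:
  p  : 9  4  -29  -108  -251
  Δ  : -5  -33  -79  -143
  Δ^2: -28  -46  -64
  Δ^3: -18  -18
  Δ^4: 0
The third differences are constant (-18) and nonzero, while all higher differences vanish, so the minimal degree is 3.

3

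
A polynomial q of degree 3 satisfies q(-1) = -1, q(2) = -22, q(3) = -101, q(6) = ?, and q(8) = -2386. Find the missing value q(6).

The 4 known points determine the degree-3 polynomial uniquely.
Write q(x) = ax^3 + bx^2 + cx + d. Substituting each data point gives a linear system:
  -a + b - c + d = -1
  8a + 4b + 2c + d = -22
  27a + 9b + 3c + d = -101
  512a + 64b + 8c + d = -2386
Solving the system yields a = -5, b = 2, c = 6, d = -2.
So q(x) = -5x^3 + 2x^2 + 6x - 2.
Then q(6) = -974.

-974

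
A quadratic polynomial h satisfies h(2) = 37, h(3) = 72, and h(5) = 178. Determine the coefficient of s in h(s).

5

Write h(s) = as^2 + bs + c. Substituting each data point gives a linear system:
  4a + 2b + c = 37
  9a + 3b + c = 72
  25a + 5b + c = 178
Solving the system yields a = 6, b = 5, c = 3.
So h(s) = 6s² + 5s + 3.
The coefficient of s is 5.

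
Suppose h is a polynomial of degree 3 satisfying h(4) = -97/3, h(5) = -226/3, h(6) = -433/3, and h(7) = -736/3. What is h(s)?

Using the Lagrange interpolation formula with nodes 4, 5, 6, 7:
  L_0(s) = (s - 5)(s - 6)(s - 7) / -6
  L_1(s) = (s - 4)(s - 6)(s - 7) / 2
  L_2(s) = (s - 4)(s - 5)(s - 7) / -2
  L_3(s) = (s - 4)(s - 5)(s - 6) / 6
Then h(s) = -97/3·L_0(s) - 226/3·L_1(s) - 433/3·L_2(s) - 736/3·L_3(s).
Expanding and collecting terms gives h(s) = -s^3 + 2s^2 - 1/3.
Check: h(6) = -433/3. ✓

h(s) = -s^3 + 2s^2 - 1/3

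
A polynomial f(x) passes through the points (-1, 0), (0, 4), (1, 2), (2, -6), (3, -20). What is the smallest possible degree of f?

Forward differences of the values at x = -1, 0, 1, 2, 3:
  f  : 0  4  2  -6  -20
  Δ  : 4  -2  -8  -14
  Δ^2: -6  -6  -6
  Δ^3: 0  0
  Δ^4: 0
The second differences are constant (-6) and nonzero, while all higher differences vanish, so the minimal degree is 2.

2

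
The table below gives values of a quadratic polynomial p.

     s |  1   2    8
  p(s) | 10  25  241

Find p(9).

Write p(s) = as^2 + bs + c. Substituting each data point gives a linear system:
  a + b + c = 10
  4a + 2b + c = 25
  64a + 8b + c = 241
Solving the system yields a = 3, b = 6, c = 1.
So p(s) = 3s² + 6s + 1.
Then p(9) = 298.

298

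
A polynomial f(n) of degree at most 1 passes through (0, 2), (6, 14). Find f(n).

Write f(n) = an + b. Substituting each data point gives a linear system:
  b = 2
  6a + b = 14
Solving the system yields a = 2, b = 2.
So f(n) = 2n + 2.
Check: f(0) = 2. ✓

f(n) = 2n + 2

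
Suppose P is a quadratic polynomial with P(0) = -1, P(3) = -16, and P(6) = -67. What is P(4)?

Using the Lagrange interpolation formula with nodes 0, 3, 6:
  L_0(s) = (s - 3)(s - 6) / 18
  L_1(s) = s(s - 6) / -9
  L_2(s) = s(s - 3) / 18
Then P(s) = -1·L_0(s) - 16·L_1(s) - 67·L_2(s).
Expanding and collecting terms gives P(s) = -2s^2 + s - 1.
Evaluating at s = 4: P(4) = -29.

-29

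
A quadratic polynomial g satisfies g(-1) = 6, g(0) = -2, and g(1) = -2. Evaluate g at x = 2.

Write g(x) = ax^2 + bx + c. Substituting each data point gives a linear system:
  a - b + c = 6
  c = -2
  a + b + c = -2
Solving the system yields a = 4, b = -4, c = -2.
So g(x) = 4x^2 - 4x - 2.
Then g(2) = 6.

6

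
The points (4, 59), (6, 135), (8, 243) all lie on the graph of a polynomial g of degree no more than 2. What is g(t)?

Using the Lagrange interpolation formula with nodes 4, 6, 8:
  L_0(t) = (t - 6)(t - 8) / 8
  L_1(t) = (t - 4)(t - 8) / -4
  L_2(t) = (t - 4)(t - 6) / 8
Then g(t) = 59·L_0(t) + 135·L_1(t) + 243·L_2(t).
Expanding and collecting terms gives g(t) = 4t² - 2t + 3.
Check: g(6) = 135. ✓

g(t) = 4t^2 - 2t + 3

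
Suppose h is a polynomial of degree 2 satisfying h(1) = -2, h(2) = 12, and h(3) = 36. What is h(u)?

Write h(u) = au^2 + bu + c. Substituting each data point gives a linear system:
  a + b + c = -2
  4a + 2b + c = 12
  9a + 3b + c = 36
Solving the system yields a = 5, b = -1, c = -6.
So h(u) = 5u^2 - u - 6.
Check: h(3) = 36. ✓

h(u) = 5u^2 - u - 6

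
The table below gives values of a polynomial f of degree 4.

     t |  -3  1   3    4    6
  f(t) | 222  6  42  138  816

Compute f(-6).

2148

Using the Lagrange interpolation formula with nodes -3, 1, 3, 4, 6:
  L_0(t) = (t - 1)(t - 3)(t - 4)(t - 6) / 1512
  L_1(t) = (t + 3)(t - 3)(t - 4)(t - 6) / -120
  L_2(t) = (t + 3)(t - 1)(t - 4)(t - 6) / 36
  L_3(t) = (t + 3)(t - 1)(t - 3)(t - 6) / -42
  L_4(t) = (t + 3)(t - 1)(t - 3)(t - 4) / 270
Then f(t) = 222·L_0(t) + 6·L_1(t) + 42·L_2(t) + 138·L_3(t) + 816·L_4(t).
Expanding and collecting terms gives f(t) = t^4 - 3t^3 + 5t^2 - 3t + 6.
Evaluating at t = -6: f(-6) = 2148.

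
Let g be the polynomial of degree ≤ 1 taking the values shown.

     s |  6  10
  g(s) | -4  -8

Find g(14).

-12

Using the Lagrange interpolation formula with nodes 6, 10:
  L_0(s) = (s - 10) / -4
  L_1(s) = (s - 6) / 4
Then g(s) = -4·L_0(s) - 8·L_1(s).
Expanding and collecting terms gives g(s) = -s + 2.
Evaluating at s = 14: g(14) = -12.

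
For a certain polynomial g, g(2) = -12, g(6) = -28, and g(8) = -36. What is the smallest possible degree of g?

1

Divided differences on the nodes 2, 6, 8:
  order 0: -12  -28  -36
  order 1: -4  -4
  order 2: 0
The order-1 divided differences are all -4 (nonzero) and every higher order vanishes, so the data lies on a polynomial of degree exactly 1.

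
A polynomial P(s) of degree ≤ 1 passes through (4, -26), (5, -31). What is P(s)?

P(s) = -5s - 6

Write P(s) = as + b. Substituting each data point gives a linear system:
  4a + b = -26
  5a + b = -31
Solving the system yields a = -5, b = -6.
So P(s) = -5s - 6.
Check: P(5) = -31. ✓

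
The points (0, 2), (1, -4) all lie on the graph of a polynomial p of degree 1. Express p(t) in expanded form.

Using the Lagrange interpolation formula with nodes 0, 1:
  L_0(t) = (t - 1) / -1
  L_1(t) = t / 1
Then p(t) = 2·L_0(t) - 4·L_1(t).
Expanding and collecting terms gives p(t) = -6t + 2.
Check: p(1) = -4. ✓

p(t) = -6t + 2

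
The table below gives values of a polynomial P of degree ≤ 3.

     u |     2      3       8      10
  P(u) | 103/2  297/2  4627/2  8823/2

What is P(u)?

Write P(u) = au^3 + bu^2 + cu + d. Substituting each data point gives a linear system:
  8a + 4b + 2c + d = 103/2
  27a + 9b + 3c + d = 297/2
  512a + 64b + 8c + d = 4627/2
  1000a + 100b + 10c + d = 8823/2
Solving the system yields a = 4, b = 4, c = 1, d = 3/2.
So P(u) = 4u³ + 4u² + u + 3/2.
Check: P(2) = 103/2. ✓

P(u) = 4u^3 + 4u^2 + u + 3/2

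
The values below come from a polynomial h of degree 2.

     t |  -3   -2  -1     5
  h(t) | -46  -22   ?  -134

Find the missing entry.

The 3 known points determine the degree-2 polynomial uniquely.
Write h(t) = at^2 + bt + c. Substituting each data point gives a linear system:
  9a - 3b + c = -46
  4a - 2b + c = -22
  25a + 5b + c = -134
Solving the system yields a = -5, b = -1, c = -4.
So h(t) = -5t^2 - t - 4.
Then h(-1) = -8.

-8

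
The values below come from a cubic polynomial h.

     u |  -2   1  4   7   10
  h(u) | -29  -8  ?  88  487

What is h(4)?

-23

The 4 known points determine the degree-3 polynomial uniquely.
Write h(u) = au^3 + bu^2 + cu + d. Substituting each data point gives a linear system:
  -8a + 4b - 2c + d = -29
  a + b + c + d = -8
  343a + 49b + 7c + d = 88
  1000a + 100b + 10c + d = 487
Solving the system yields a = 1, b = -5, c = -1, d = -3.
So h(u) = u^3 - 5u^2 - u - 3.
Then h(4) = -23.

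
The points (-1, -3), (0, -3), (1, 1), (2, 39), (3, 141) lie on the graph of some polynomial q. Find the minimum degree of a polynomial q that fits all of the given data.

Forward differences of the values at s = -1, 0, 1, 2, 3:
  q  : -3  -3  1  39  141
  Δ  : 0  4  38  102
  Δ^2: 4  34  64
  Δ^3: 30  30
  Δ^4: 0
The third differences are constant (30) and nonzero, while all higher differences vanish, so the minimal degree is 3.

3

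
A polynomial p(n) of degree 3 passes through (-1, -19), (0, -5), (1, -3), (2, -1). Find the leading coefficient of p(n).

Write p(n) = an^3 + bn^2 + cn + d. Substituting each data point gives a linear system:
  -a + b - c + d = -19
  d = -5
  a + b + c + d = -3
  8a + 4b + 2c + d = -1
Solving the system yields a = 2, b = -6, c = 6, d = -5.
So p(n) = 2n³ - 6n² + 6n - 5.
The leading coefficient is 2.

2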